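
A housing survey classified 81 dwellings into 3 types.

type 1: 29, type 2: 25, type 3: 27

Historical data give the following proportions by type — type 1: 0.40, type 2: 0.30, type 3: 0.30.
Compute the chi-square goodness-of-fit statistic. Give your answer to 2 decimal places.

0.68

Expected counts E_i = n·p_i: 81×0.40 = 32.4, 81×0.30 = 24.3, 81×0.30 = 24.3.
cat         O        E   (O−E)²/E
type 1     29     32.4      0.357
type 2     25     24.3      0.020
type 3     27     24.3      0.300
Sum = 0.68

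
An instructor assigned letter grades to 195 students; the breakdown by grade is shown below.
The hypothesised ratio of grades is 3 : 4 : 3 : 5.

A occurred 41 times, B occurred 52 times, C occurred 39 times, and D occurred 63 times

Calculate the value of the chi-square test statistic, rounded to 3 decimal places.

0.164

Ratio total = 15. Expected counts: 195×3/15 = 39, 195×4/15 = 52, 195×3/15 = 39, 195×5/15 = 65.
χ² = (41−39)²/39 + (52−52)²/52 + (39−39)²/39 + (63−65)²/65
   = 0.1026 + 0.0000 + 0.0000 + 0.0615
Sum = 0.164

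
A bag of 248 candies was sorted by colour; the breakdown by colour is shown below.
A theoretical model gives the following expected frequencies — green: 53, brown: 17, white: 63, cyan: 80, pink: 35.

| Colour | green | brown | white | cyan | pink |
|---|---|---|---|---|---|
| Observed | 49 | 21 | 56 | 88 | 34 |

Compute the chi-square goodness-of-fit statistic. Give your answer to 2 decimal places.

2.85

χ² = (49−53)²/53 + (21−17)²/17 + (56−63)²/63 + (88−80)²/80 + (34−35)²/35
   = 0.302 + 0.941 + 0.778 + 0.800 + 0.029
Sum = 2.85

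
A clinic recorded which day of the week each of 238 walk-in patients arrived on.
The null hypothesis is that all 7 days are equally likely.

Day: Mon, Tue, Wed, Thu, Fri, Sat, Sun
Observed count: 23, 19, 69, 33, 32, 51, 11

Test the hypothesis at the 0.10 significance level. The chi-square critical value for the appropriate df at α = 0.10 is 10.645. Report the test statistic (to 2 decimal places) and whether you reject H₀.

70.41; reject

Under H₀ each category has probability 1/7, so each expected count is 238/7 = 34.
χ² = (23−34)²/34 + (19−34)²/34 + (69−34)²/34 + (33−34)²/34 + (32−34)²/34 + (51−34)²/34 + (11−34)²/34
   = 3.559 + 6.618 + 36.029 + 0.029 + 0.118 + 8.500 + 15.559
Sum = 70.41
df = 6. Since 70.41 > 10.645, we reject H₀.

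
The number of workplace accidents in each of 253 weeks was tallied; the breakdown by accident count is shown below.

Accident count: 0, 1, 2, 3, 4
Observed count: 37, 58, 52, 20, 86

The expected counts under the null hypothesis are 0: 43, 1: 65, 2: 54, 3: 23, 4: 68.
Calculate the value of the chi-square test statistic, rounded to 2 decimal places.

χ² = (37−43)²/43 + (58−65)²/65 + (52−54)²/54 + (20−23)²/23 + (86−68)²/68
   = 0.837 + 0.754 + 0.074 + 0.391 + 4.765
Sum = 6.82

6.82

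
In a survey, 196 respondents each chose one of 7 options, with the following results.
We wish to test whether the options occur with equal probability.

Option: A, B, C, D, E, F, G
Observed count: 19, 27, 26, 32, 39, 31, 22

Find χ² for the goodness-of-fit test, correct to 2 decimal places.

Expected count for each of the 7 categories: 196/7 = 28.
χ² = (19−28)²/28 + (27−28)²/28 + (26−28)²/28 + (32−28)²/28 + (39−28)²/28 + (31−28)²/28 + (22−28)²/28
   = 2.893 + 0.036 + 0.143 + 0.571 + 4.321 + 0.321 + 1.286
Sum = 9.57

9.57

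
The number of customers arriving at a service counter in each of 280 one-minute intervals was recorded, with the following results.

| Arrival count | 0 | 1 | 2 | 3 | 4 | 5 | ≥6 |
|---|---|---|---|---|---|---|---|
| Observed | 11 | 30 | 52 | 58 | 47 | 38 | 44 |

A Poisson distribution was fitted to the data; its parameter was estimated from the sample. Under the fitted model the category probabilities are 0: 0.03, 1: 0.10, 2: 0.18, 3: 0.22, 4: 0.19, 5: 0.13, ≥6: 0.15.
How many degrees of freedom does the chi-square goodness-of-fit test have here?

5

There are k = 7 categories and 1 parameter estimated from the data, so df = 7 − 1 − 1 = 5.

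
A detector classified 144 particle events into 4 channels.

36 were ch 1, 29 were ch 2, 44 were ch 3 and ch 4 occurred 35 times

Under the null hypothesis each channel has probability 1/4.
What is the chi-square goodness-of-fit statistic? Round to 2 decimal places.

3.17

Expected count for each of the 4 categories: 144/4 = 36.
χ² = (36−36)²/36 + (29−36)²/36 + (44−36)²/36 + (35−36)²/36
   = 0.000 + 1.361 + 1.778 + 0.028
Sum = 3.17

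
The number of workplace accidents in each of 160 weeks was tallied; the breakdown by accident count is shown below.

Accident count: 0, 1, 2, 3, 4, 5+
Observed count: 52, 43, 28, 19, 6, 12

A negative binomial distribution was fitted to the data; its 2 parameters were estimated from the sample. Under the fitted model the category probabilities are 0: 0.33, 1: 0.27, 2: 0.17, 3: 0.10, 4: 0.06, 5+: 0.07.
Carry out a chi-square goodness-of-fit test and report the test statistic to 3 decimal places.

2.006

Expected counts E_i = n·p_i: 160×0.33 = 52.8, 160×0.27 = 43.2, 160×0.17 = 27.2, 160×0.10 = 16, 160×0.06 = 9.6, 160×0.07 = 11.2.
χ² = (52−52.8)²/52.8 + (43−43.2)²/43.2 + (28−27.2)²/27.2 + (19−16)²/16 + (6−9.6)²/9.6 + (12−11.2)²/11.2
   = 0.0121 + 0.0009 + 0.0235 + 0.5625 + 1.3500 + 0.0571
Sum = 2.006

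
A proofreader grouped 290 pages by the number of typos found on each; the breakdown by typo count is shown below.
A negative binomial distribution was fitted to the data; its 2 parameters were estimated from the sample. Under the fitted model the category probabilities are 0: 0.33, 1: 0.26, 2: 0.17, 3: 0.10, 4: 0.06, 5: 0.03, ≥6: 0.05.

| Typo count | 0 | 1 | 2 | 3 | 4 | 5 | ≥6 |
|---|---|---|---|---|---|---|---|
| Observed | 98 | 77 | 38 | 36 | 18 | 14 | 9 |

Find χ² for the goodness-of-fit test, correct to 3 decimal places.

Expected counts E_i = n·p_i: 290×0.33 = 95.7, 290×0.26 = 75.4, 290×0.17 = 49.3, 290×0.10 = 29, 290×0.06 = 17.4, 290×0.03 = 8.7, 290×0.05 = 14.5.
0: (98 − 95.7)²/95.7 = 5.29/95.7 = 0.0553
1: (77 − 75.4)²/75.4 = 2.56/75.4 = 0.0340
2: (38 − 49.3)²/49.3 = 127.69/49.3 = 2.5901
3: (36 − 29)²/29 = 49/29 = 1.6897
4: (18 − 17.4)²/17.4 = 0.36/17.4 = 0.0207
5: (14 − 8.7)²/8.7 = 28.09/8.7 = 3.2287
≥6: (9 − 14.5)²/14.5 = 30.25/14.5 = 2.0862
Sum = 9.705

9.705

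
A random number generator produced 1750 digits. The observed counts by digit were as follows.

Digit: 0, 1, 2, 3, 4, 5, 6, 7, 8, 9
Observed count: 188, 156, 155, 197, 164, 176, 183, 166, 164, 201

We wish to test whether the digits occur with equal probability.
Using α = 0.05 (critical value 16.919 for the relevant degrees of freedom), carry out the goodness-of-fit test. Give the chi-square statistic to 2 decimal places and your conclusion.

Under H₀ each category has probability 1/10, so each expected count is 1750/10 = 175.
cat         O        E   (O−E)²/E
0         188      175      0.966
1         156      175      2.063
2         155      175      2.286
3         197      175      2.766
4         164      175      0.691
5         176      175      0.006
6         183      175      0.366
7         166      175      0.463
8         164      175      0.691
9         201      175      3.863
Sum = 14.16
df = 9. Since 14.16 < 16.919, we do not reject H₀.

14.16; do not reject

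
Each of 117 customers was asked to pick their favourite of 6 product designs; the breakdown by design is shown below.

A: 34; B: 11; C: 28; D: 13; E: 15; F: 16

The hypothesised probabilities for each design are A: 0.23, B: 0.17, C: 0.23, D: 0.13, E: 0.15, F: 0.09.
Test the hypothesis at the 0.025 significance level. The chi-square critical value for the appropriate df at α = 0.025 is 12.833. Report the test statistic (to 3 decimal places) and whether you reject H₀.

9.419; do not reject

Expected counts E_i = n·p_i: 117×0.23 = 26.91, 117×0.17 = 19.89, 117×0.23 = 26.91, 117×0.13 = 15.21, 117×0.15 = 17.55, 117×0.09 = 10.53.
cat         O        E   (O−E)²/E
A          34    26.91     1.8680
B          11    19.89     3.9735
C          28    26.91     0.0442
D          13    15.21     0.3211
E          15    17.55     0.3705
F          16    10.53     2.8415
Sum = 9.419
df = 5. Since 9.419 < 12.833, we do not reject H₀.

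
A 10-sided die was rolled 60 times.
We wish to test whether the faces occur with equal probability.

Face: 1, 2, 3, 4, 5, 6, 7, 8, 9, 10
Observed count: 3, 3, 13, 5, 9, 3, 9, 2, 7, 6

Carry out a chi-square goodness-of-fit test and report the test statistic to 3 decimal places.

18.667

Expected count for each of the 10 categories: 60/10 = 6.
cat         O        E   (O−E)²/E
1           3        6     1.5000
2           3        6     1.5000
3          13        6     8.1667
4           5        6     0.1667
5           9        6     1.5000
6           3        6     1.5000
7           9        6     1.5000
8           2        6     2.6667
9           7        6     0.1667
10          6        6     0.0000
Sum = 18.667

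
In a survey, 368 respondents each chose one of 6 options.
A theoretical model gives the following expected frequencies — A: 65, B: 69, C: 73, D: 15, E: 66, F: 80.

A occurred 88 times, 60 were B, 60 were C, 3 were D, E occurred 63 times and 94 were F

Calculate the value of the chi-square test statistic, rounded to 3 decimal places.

23.814

A: (88 − 65)²/65 = 529/65 = 8.1385
B: (60 − 69)²/69 = 81/69 = 1.1739
C: (60 − 73)²/73 = 169/73 = 2.3151
D: (3 − 15)²/15 = 144/15 = 9.6000
E: (63 − 66)²/66 = 9/66 = 0.1364
F: (94 − 80)²/80 = 196/80 = 2.4500
Sum = 23.814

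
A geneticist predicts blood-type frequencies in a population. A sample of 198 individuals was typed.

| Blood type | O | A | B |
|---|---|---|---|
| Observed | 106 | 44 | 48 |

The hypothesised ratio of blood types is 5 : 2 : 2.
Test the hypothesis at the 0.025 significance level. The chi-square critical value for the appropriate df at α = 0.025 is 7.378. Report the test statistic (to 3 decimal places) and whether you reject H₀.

Ratio total = 9. Expected counts: 198×5/9 = 110, 198×2/9 = 44, 198×2/9 = 44.
cat         O        E   (O−E)²/E
O         106      110     0.1455
A          44       44     0.0000
B          48       44     0.3636
Sum = 0.509
df = 2. Since 0.509 < 7.378, we do not reject H₀.

0.509; do not reject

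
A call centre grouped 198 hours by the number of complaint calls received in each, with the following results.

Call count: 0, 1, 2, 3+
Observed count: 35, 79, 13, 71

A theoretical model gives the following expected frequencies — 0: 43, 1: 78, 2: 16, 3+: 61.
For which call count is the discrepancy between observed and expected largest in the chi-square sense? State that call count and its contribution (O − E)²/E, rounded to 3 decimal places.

0: (35 − 43)²/43 = 64/43 = 1.4884
1: (79 − 78)²/78 = 1/78 = 0.0128
2: (13 − 16)²/16 = 9/16 = 0.5625
3+: (71 − 61)²/61 = 100/61 = 1.6393
The largest term is for 3+: 1.639.

3+, 1.639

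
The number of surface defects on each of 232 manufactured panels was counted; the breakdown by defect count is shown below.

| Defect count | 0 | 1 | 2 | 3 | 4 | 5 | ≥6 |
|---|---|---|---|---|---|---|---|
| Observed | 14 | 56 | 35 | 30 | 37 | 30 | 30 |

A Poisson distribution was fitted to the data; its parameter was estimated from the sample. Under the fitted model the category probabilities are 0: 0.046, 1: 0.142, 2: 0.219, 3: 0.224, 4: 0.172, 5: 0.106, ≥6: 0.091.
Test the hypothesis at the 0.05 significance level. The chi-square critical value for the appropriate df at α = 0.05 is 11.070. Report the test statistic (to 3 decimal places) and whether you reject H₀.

36.521; reject

Expected counts E_i = n·p_i: 232×0.046 = 10.672, 232×0.142 = 32.944, 232×0.219 = 50.808, 232×0.224 = 51.968, 232×0.172 = 39.904, 232×0.106 = 24.592, 232×0.091 = 21.112.
cat         O        E   (O−E)²/E
0          14   10.672     1.0378
1          56   32.944    16.1358
2          35   50.808     4.9184
3          30   51.968     9.2863
4          37   39.904     0.2113
5          30   24.592     1.1893
≥6         30   21.112     3.7418
Sum = 36.521
df = 5. Since 36.521 > 11.070, we reject H₀.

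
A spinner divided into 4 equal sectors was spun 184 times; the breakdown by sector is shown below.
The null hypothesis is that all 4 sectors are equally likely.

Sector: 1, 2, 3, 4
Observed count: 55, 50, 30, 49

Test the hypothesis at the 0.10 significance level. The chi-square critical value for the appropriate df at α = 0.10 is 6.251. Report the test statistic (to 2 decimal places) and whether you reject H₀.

7.87; reject

Under H₀ each category has probability 1/4, so each expected count is 184/4 = 46.
cat         O        E   (O−E)²/E
1          55       46      1.761
2          50       46      0.348
3          30       46      5.565
4          49       46      0.196
Sum = 7.87
df = 3. Since 7.87 > 6.251, we reject H₀.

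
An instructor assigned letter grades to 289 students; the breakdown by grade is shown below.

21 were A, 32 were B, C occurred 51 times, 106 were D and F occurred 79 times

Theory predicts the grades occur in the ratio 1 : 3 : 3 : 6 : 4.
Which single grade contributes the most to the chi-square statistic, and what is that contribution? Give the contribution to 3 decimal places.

B, 7.078

Ratio total = 17. Expected counts: 289×1/17 = 17, 289×3/17 = 51, 289×3/17 = 51, 289×6/17 = 102, 289×4/17 = 68.
cat         O        E   (O−E)²/E
A          21       17     0.9412
B          32       51     7.0784
C          51       51     0.0000
D         106      102     0.1569
F          79       68     1.7794
The largest term is for B: 7.078.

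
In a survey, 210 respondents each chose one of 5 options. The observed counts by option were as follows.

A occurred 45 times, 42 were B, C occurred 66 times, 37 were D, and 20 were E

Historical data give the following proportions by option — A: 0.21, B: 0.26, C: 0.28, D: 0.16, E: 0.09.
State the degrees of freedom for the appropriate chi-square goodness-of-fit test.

4

There are k = 5 categories and no parameters were estimated from the data, so df = 5 − 1 = 4.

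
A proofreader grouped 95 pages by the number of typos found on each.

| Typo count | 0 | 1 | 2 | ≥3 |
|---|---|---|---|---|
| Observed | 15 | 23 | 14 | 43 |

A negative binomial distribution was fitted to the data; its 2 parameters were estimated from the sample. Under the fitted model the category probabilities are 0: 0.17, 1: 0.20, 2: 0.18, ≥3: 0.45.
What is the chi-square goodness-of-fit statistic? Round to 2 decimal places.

1.49

Expected counts E_i = n·p_i: 95×0.17 = 16.15, 95×0.20 = 19, 95×0.18 = 17.1, 95×0.45 = 42.75.
χ² = (15−16.15)²/16.15 + (23−19)²/19 + (14−17.1)²/17.1 + (43−42.75)²/42.75
   = 0.082 + 0.842 + 0.562 + 0.001
Sum = 1.49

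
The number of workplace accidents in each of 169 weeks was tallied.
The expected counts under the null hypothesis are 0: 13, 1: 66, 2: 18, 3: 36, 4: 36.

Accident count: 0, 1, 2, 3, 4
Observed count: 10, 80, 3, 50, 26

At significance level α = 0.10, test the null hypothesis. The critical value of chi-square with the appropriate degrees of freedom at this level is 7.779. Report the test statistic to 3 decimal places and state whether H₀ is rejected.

24.384; reject

cat         O        E   (O−E)²/E
0          10       13     0.6923
1          80       66     2.9697
2           3       18    12.5000
3          50       36     5.4444
4          26       36     2.7778
Sum = 24.384
df = 4. Since 24.384 > 7.779, we reject H₀.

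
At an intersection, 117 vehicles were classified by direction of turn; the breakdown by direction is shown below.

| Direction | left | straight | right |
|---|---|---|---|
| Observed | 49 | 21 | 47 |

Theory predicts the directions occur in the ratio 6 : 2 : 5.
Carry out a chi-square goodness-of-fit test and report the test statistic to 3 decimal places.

Ratio total = 13. Expected counts: 117×6/13 = 54, 117×2/13 = 18, 117×5/13 = 45.
left: (49 − 54)²/54 = 25/54 = 0.4630
straight: (21 − 18)²/18 = 9/18 = 0.5000
right: (47 − 45)²/45 = 4/45 = 0.0889
Sum = 1.052

1.052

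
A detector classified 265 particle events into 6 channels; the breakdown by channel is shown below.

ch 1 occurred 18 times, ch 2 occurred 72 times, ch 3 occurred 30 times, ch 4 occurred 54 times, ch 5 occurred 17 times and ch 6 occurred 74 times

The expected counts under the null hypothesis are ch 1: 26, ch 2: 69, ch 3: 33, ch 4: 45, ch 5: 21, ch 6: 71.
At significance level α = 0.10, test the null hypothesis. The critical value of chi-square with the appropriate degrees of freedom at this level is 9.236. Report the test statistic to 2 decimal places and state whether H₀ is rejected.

5.55; do not reject

ch 1: (18 − 26)²/26 = 64/26 = 2.462
ch 2: (72 − 69)²/69 = 9/69 = 0.130
ch 3: (30 − 33)²/33 = 9/33 = 0.273
ch 4: (54 − 45)²/45 = 81/45 = 1.800
ch 5: (17 − 21)²/21 = 16/21 = 0.762
ch 6: (74 − 71)²/71 = 9/71 = 0.127
Sum = 5.55
df = 5. Since 5.55 < 9.236, we do not reject H₀.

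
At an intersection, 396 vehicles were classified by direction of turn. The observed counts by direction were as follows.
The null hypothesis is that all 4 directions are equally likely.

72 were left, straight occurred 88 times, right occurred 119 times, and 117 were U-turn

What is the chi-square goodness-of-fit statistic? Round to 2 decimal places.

15.90

Expected count for each of the 4 categories: 396/4 = 99.
χ² = (72−99)²/99 + (88−99)²/99 + (119−99)²/99 + (117−99)²/99
   = 7.364 + 1.222 + 4.040 + 3.273
Sum = 15.90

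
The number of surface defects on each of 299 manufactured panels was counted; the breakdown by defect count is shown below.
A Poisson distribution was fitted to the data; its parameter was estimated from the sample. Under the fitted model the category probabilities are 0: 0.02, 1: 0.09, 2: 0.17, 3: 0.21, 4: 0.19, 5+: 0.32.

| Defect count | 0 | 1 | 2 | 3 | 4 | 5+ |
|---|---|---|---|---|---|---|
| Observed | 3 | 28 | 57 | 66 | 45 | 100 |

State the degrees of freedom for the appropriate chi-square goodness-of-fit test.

There are k = 6 categories and 1 parameter estimated from the data, so df = 6 − 1 − 1 = 4.

4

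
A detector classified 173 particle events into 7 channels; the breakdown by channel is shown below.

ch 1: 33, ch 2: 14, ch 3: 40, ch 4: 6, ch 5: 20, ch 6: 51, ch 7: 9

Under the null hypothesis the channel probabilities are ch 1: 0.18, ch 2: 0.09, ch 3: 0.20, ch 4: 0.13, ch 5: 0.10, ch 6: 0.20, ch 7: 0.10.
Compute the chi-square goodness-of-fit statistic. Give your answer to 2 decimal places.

Expected counts E_i = n·p_i: 173×0.18 = 31.14, 173×0.09 = 15.57, 173×0.20 = 34.6, 173×0.13 = 22.49, 173×0.10 = 17.3, 173×0.20 = 34.6, 173×0.10 = 17.3.
ch 1: (33 − 31.14)²/31.14 = 3.4596/31.14 = 0.111
ch 2: (14 − 15.57)²/15.57 = 2.4649/15.57 = 0.158
ch 3: (40 − 34.6)²/34.6 = 29.16/34.6 = 0.843
ch 4: (6 − 22.49)²/22.49 = 271.9201/22.49 = 12.091
ch 5: (20 − 17.3)²/17.3 = 7.29/17.3 = 0.421
ch 6: (51 − 34.6)²/34.6 = 268.96/34.6 = 7.773
ch 7: (9 − 17.3)²/17.3 = 68.89/17.3 = 3.982
Sum = 25.38

25.38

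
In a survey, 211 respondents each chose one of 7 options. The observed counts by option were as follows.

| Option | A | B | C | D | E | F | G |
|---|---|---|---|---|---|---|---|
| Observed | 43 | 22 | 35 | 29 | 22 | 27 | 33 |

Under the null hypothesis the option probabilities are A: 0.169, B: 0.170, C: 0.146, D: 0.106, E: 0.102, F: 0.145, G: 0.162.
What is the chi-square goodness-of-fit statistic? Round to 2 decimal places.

Expected counts E_i = n·p_i: 211×0.169 = 35.659, 211×0.170 = 35.87, 211×0.146 = 30.806, 211×0.106 = 22.366, 211×0.102 = 21.522, 211×0.145 = 30.595, 211×0.162 = 34.182.
cat         O        E   (O−E)²/E
A          43   35.659      1.511
B          22    35.87      5.363
C          35   30.806      0.571
D          29   22.366      1.968
E          22   21.522      0.011
F          27   30.595      0.422
G          33   34.182      0.041
Sum = 9.89

9.89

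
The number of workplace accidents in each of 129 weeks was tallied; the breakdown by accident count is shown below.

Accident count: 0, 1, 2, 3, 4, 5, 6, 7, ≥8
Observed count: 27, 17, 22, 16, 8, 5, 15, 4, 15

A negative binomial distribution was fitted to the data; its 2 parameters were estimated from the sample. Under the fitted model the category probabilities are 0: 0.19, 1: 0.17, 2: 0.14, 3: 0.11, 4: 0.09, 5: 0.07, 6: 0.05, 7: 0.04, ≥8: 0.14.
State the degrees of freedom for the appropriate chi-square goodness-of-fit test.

There are k = 9 categories and 2 parameters estimated from the data, so df = 9 − 1 − 2 = 6.

6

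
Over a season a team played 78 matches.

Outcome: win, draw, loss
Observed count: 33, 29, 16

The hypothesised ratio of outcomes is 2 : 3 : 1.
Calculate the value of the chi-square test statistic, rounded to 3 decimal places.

5.141

Ratio total = 6. Expected counts: 78×2/6 = 26, 78×3/6 = 39, 78×1/6 = 13.
χ² = (33−26)²/26 + (29−39)²/39 + (16−13)²/13
   = 1.8846 + 2.5641 + 0.6923
Sum = 5.141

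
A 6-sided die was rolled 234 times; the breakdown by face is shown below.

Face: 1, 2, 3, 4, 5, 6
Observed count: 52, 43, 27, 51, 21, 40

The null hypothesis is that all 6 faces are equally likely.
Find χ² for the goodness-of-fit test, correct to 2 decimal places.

Under H₀ each category has probability 1/6, so each expected count is 234/6 = 39.
1: (52 − 39)²/39 = 169/39 = 4.333
2: (43 − 39)²/39 = 16/39 = 0.410
3: (27 − 39)²/39 = 144/39 = 3.692
4: (51 − 39)²/39 = 144/39 = 3.692
5: (21 − 39)²/39 = 324/39 = 8.308
6: (40 − 39)²/39 = 1/39 = 0.026
Sum = 20.46

20.46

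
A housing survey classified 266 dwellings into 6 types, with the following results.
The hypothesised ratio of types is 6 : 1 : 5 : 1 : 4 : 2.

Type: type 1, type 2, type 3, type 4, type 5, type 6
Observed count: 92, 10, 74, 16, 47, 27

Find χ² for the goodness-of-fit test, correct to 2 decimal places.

3.90

Ratio total = 19. Expected counts: 266×6/19 = 84, 266×1/19 = 14, 266×5/19 = 70, 266×1/19 = 14, 266×4/19 = 56, 266×2/19 = 28.
cat         O        E   (O−E)²/E
type 1     92       84      0.762
type 2     10       14      1.143
type 3     74       70      0.229
type 4     16       14      0.286
type 5     47       56      1.446
type 6     27       28      0.036
Sum = 3.90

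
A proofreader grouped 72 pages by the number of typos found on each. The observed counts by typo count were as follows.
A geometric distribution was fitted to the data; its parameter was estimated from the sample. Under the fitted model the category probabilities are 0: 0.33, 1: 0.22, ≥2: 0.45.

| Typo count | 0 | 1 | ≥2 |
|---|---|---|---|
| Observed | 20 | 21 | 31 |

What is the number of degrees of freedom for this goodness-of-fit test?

There are k = 3 categories and 1 parameter estimated from the data, so df = 3 − 1 − 1 = 1.

1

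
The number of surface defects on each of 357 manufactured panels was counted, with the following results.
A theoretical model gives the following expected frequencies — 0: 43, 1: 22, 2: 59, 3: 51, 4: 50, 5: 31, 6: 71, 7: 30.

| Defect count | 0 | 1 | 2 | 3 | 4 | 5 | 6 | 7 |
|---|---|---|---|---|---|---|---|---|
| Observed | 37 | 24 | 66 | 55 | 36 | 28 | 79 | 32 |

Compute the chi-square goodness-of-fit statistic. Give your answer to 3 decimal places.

cat         O        E   (O−E)²/E
0          37       43     0.8372
1          24       22     0.1818
2          66       59     0.8305
3          55       51     0.3137
4          36       50     3.9200
5          28       31     0.2903
6          79       71     0.9014
7          32       30     0.1333
Sum = 7.408

7.408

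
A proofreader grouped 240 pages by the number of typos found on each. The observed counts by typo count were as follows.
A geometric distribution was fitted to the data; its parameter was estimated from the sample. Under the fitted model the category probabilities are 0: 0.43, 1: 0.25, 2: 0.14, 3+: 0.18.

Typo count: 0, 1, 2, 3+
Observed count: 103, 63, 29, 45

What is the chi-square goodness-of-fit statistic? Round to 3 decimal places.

0.855

Expected counts E_i = n·p_i: 240×0.43 = 103.2, 240×0.25 = 60, 240×0.14 = 33.6, 240×0.18 = 43.2.
cat         O        E   (O−E)²/E
0         103    103.2     0.0004
1          63       60     0.1500
2          29     33.6     0.6298
3+         45     43.2     0.0750
Sum = 0.855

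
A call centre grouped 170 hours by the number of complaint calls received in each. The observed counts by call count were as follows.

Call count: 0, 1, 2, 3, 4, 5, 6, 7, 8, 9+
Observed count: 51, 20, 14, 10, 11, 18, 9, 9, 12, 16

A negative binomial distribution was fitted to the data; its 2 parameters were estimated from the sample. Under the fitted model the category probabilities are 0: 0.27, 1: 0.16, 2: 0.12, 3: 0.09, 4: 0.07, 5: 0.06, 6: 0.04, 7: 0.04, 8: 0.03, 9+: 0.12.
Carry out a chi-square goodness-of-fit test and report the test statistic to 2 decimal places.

24.06

Expected counts E_i = n·p_i: 170×0.27 = 45.9, 170×0.16 = 27.2, 170×0.12 = 20.4, 170×0.09 = 15.3, 170×0.07 = 11.9, 170×0.06 = 10.2, 170×0.04 = 6.8, 170×0.04 = 6.8, 170×0.03 = 5.1, 170×0.12 = 20.4.
χ² = (51−45.9)²/45.9 + (20−27.2)²/27.2 + (14−20.4)²/20.4 + (10−15.3)²/15.3 + (11−11.9)²/11.9 + (18−10.2)²/10.2 + (9−6.8)²/6.8 + (9−6.8)²/6.8 + (12−5.1)²/5.1 + (16−20.4)²/20.4
   = 0.567 + 1.906 + 2.008 + 1.836 + 0.068 + 5.965 + 0.712 + 0.712 + 9.335 + 0.949
Sum = 24.06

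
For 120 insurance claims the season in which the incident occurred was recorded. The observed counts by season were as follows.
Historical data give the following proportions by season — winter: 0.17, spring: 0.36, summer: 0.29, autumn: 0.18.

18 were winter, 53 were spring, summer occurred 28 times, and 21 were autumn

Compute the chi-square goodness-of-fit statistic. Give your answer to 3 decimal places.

3.851

Expected counts E_i = n·p_i: 120×0.17 = 20.4, 120×0.36 = 43.2, 120×0.29 = 34.8, 120×0.18 = 21.6.
χ² = (18−20.4)²/20.4 + (53−43.2)²/43.2 + (28−34.8)²/34.8 + (21−21.6)²/21.6
   = 0.2824 + 2.2231 + 1.3287 + 0.0167
Sum = 3.851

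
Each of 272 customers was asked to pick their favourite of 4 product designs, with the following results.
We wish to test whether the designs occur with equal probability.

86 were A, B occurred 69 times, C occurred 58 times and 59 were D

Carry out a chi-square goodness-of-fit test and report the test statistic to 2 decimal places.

Under H₀ each category has probability 1/4, so each expected count is 272/4 = 68.
χ² = (86−68)²/68 + (69−68)²/68 + (58−68)²/68 + (59−68)²/68
   = 4.765 + 0.015 + 1.471 + 1.191
Sum = 7.44

7.44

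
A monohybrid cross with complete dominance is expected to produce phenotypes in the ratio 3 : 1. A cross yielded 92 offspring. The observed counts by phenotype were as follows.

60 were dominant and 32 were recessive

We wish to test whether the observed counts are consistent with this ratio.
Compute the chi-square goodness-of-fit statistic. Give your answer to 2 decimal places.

4.70

Ratio total = 4. Expected counts: 92×3/4 = 69, 92×1/4 = 23.
cat            O        E   (O−E)²/E
dominant      60       69      1.174
recessive     32       23      3.522
Sum = 4.70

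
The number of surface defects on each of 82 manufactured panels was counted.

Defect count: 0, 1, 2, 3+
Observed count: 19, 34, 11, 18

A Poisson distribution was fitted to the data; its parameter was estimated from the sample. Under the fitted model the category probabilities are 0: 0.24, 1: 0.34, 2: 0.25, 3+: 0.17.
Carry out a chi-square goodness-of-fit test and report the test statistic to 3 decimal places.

6.952

Expected counts E_i = n·p_i: 82×0.24 = 19.68, 82×0.34 = 27.88, 82×0.25 = 20.5, 82×0.17 = 13.94.
χ² = (19−19.68)²/19.68 + (34−27.88)²/27.88 + (11−20.5)²/20.5 + (18−13.94)²/13.94
   = 0.0235 + 1.3434 + 4.4024 + 1.1825
Sum = 6.952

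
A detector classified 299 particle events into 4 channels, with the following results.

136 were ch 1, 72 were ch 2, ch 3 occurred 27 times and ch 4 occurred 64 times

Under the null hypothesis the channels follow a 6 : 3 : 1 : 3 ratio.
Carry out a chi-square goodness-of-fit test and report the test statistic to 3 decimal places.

1.217

Ratio total = 13. Expected counts: 299×6/13 = 138, 299×3/13 = 69, 299×1/13 = 23, 299×3/13 = 69.
ch 1: (136 − 138)²/138 = 4/138 = 0.0290
ch 2: (72 − 69)²/69 = 9/69 = 0.1304
ch 3: (27 − 23)²/23 = 16/23 = 0.6957
ch 4: (64 − 69)²/69 = 25/69 = 0.3623
Sum = 1.217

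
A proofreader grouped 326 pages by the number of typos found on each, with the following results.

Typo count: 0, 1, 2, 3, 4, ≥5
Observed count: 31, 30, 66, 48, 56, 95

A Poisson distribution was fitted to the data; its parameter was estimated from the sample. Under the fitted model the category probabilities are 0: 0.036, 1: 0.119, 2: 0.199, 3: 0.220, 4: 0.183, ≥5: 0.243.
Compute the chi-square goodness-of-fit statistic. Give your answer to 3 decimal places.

44.847

Expected counts E_i = n·p_i: 326×0.036 = 11.736, 326×0.119 = 38.794, 326×0.199 = 64.874, 326×0.220 = 71.72, 326×0.183 = 59.658, 326×0.243 = 79.218.
0: (31 − 11.736)²/11.736 = 371.101696/11.736 = 31.6208
1: (30 − 38.794)²/38.794 = 77.334436/38.794 = 1.9935
2: (66 − 64.874)²/64.874 = 1.267876/64.874 = 0.0195
3: (48 − 71.72)²/71.72 = 562.6384/71.72 = 7.8449
4: (56 − 59.658)²/59.658 = 13.380964/59.658 = 0.2243
≥5: (95 − 79.218)²/79.218 = 249.071524/79.218 = 3.1441
Sum = 44.847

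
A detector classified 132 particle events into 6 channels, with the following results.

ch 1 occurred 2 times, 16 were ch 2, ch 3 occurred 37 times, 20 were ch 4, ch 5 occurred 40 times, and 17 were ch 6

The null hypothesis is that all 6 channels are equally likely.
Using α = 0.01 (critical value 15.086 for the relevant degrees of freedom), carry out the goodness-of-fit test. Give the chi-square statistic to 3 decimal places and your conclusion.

Under H₀ each category has probability 1/6, so each expected count is 132/6 = 22.
cat         O        E   (O−E)²/E
ch 1        2       22    18.1818
ch 2       16       22     1.6364
ch 3       37       22    10.2273
ch 4       20       22     0.1818
ch 5       40       22    14.7273
ch 6       17       22     1.1364
Sum = 46.091
df = 5. Since 46.091 > 15.086, we reject H₀.

46.091; reject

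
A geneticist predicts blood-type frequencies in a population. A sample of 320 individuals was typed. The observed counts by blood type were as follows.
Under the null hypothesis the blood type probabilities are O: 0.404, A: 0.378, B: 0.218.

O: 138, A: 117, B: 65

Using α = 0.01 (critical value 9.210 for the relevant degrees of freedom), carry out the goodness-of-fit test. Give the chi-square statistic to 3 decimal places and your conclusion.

1.043; do not reject

Expected counts E_i = n·p_i: 320×0.404 = 129.28, 320×0.378 = 120.96, 320×0.218 = 69.76.
cat         O        E   (O−E)²/E
O         138   129.28     0.5882
A         117   120.96     0.1296
B          65    69.76     0.3248
Sum = 1.043
df = 2. Since 1.043 < 9.210, we do not reject H₀.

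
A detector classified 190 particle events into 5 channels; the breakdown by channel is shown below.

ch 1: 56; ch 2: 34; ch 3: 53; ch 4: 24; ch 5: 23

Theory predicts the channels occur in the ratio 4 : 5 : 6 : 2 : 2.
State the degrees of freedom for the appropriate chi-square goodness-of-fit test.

There are k = 5 categories and no parameters were estimated from the data, so df = 5 − 1 = 4.

4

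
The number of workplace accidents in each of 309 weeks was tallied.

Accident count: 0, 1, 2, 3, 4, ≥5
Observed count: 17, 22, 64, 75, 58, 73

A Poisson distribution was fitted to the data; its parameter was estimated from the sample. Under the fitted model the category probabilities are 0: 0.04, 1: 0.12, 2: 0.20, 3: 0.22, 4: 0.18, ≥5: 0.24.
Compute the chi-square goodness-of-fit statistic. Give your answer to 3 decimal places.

8.798

Expected counts E_i = n·p_i: 309×0.04 = 12.36, 309×0.12 = 37.08, 309×0.20 = 61.8, 309×0.22 = 67.98, 309×0.18 = 55.62, 309×0.24 = 74.16.
χ² = (17−12.36)²/12.36 + (22−37.08)²/37.08 + (64−61.8)²/61.8 + (75−67.98)²/67.98 + (58−55.62)²/55.62 + (73−74.16)²/74.16
   = 1.7419 + 6.1329 + 0.0783 + 0.7249 + 0.1018 + 0.0181
Sum = 8.798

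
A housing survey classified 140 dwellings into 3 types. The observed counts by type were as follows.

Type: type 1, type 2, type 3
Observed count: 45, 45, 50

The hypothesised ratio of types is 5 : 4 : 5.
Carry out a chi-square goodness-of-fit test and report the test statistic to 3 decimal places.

1.125

Ratio total = 14. Expected counts: 140×5/14 = 50, 140×4/14 = 40, 140×5/14 = 50.
χ² = (45−50)²/50 + (45−40)²/40 + (50−50)²/50
   = 0.5000 + 0.6250 + 0.0000
Sum = 1.125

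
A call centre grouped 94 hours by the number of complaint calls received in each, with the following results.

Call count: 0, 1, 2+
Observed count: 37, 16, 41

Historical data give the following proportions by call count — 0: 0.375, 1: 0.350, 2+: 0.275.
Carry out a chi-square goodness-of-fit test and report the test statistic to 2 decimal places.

Expected counts E_i = n·p_i: 94×0.375 = 35.25, 94×0.350 = 32.9, 94×0.275 = 25.85.
0: (37 − 35.25)²/35.25 = 3.0625/35.25 = 0.087
1: (16 − 32.9)²/32.9 = 285.61/32.9 = 8.681
2+: (41 − 25.85)²/25.85 = 229.5225/25.85 = 8.879
Sum = 17.65

17.65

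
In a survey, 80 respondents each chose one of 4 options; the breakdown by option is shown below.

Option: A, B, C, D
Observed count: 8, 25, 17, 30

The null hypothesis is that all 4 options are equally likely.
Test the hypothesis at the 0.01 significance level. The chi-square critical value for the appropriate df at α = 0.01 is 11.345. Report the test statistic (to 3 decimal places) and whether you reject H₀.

13.900; reject

Under H₀ each category has probability 1/4, so each expected count is 80/4 = 20.
cat         O        E   (O−E)²/E
A           8       20     7.2000
B          25       20     1.2500
C          17       20     0.4500
D          30       20     5.0000
Sum = 13.900
df = 3. Since 13.900 > 11.345, we reject H₀.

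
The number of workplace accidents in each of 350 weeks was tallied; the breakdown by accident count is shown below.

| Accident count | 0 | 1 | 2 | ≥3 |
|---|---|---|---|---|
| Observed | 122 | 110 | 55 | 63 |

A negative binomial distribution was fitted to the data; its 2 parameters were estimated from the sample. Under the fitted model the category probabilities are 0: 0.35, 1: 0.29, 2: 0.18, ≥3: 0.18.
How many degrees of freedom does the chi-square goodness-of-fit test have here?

There are k = 4 categories and 2 parameters estimated from the data, so df = 4 − 1 − 2 = 1.

1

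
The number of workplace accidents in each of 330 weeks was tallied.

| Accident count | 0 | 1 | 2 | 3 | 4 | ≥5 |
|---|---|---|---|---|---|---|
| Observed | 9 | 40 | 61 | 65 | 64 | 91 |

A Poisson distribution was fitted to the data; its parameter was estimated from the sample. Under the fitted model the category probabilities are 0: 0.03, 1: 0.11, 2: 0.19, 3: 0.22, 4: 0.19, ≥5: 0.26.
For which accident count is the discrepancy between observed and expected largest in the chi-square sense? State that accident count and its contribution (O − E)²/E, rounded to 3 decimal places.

3, 0.796

Expected counts E_i = n·p_i: 330×0.03 = 9.9, 330×0.11 = 36.3, 330×0.19 = 62.7, 330×0.22 = 72.6, 330×0.19 = 62.7, 330×0.26 = 85.8.
0: (9 − 9.9)²/9.9 = 0.81/9.9 = 0.0818
1: (40 − 36.3)²/36.3 = 13.69/36.3 = 0.3771
2: (61 − 62.7)²/62.7 = 2.89/62.7 = 0.0461
3: (65 − 72.6)²/72.6 = 57.76/72.6 = 0.7956
4: (64 − 62.7)²/62.7 = 1.69/62.7 = 0.0270
≥5: (91 − 85.8)²/85.8 = 27.04/85.8 = 0.3152
The largest term is for 3: 0.796.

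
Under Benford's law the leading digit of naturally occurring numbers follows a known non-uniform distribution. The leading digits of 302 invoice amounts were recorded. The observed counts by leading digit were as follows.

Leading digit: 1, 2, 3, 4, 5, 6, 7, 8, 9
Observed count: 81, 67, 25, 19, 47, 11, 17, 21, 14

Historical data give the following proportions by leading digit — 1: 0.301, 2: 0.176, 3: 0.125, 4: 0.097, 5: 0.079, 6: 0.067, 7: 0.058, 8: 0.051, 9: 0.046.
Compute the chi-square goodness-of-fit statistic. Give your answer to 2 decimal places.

Expected counts E_i = n·p_i: 302×0.301 = 90.902, 302×0.176 = 53.152, 302×0.125 = 37.75, 302×0.097 = 29.294, 302×0.079 = 23.858, 302×0.067 = 20.234, 302×0.058 = 17.516, 302×0.051 = 15.402, 302×0.046 = 13.892.
χ² = (81−90.902)²/90.902 + (67−53.152)²/53.152 + (25−37.75)²/37.75 + (19−29.294)²/29.294 + (47−23.858)²/23.858 + (11−20.234)²/20.234 + (17−17.516)²/17.516 + (21−15.402)²/15.402 + (14−13.892)²/13.892
   = 1.079 + 3.608 + 4.306 + 3.617 + 22.447 + 4.214 + 0.015 + 2.035 + 0.001
Sum = 41.32

41.32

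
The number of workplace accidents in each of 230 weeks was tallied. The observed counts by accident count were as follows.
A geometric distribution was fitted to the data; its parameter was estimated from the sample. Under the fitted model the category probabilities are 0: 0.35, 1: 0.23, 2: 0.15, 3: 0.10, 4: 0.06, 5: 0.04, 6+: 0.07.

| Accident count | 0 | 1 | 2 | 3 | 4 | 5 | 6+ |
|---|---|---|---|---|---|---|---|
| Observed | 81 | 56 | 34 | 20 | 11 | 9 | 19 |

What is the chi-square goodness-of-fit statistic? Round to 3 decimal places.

Expected counts E_i = n·p_i: 230×0.35 = 80.5, 230×0.23 = 52.9, 230×0.15 = 34.5, 230×0.10 = 23, 230×0.06 = 13.8, 230×0.04 = 9.2, 230×0.07 = 16.1.
0: (81 − 80.5)²/80.5 = 0.25/80.5 = 0.0031
1: (56 − 52.9)²/52.9 = 9.61/52.9 = 0.1817
2: (34 − 34.5)²/34.5 = 0.25/34.5 = 0.0072
3: (20 − 23)²/23 = 9/23 = 0.3913
4: (11 − 13.8)²/13.8 = 7.84/13.8 = 0.5681
5: (9 − 9.2)²/9.2 = 0.04/9.2 = 0.0043
6+: (19 − 16.1)²/16.1 = 8.41/16.1 = 0.5224
Sum = 1.678

1.678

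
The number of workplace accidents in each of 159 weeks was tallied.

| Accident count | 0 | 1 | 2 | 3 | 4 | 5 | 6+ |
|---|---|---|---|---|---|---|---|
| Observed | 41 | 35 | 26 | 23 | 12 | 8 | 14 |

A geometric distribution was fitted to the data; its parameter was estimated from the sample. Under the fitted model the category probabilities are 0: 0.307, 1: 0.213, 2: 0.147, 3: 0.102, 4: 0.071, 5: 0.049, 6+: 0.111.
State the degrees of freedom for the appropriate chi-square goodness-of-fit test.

There are k = 7 categories and 1 parameter estimated from the data, so df = 7 − 1 − 1 = 5.

5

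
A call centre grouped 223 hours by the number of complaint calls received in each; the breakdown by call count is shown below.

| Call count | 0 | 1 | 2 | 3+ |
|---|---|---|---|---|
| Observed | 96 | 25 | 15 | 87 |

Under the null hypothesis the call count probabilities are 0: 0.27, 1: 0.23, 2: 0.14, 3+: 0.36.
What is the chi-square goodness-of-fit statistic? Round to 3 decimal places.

Expected counts E_i = n·p_i: 223×0.27 = 60.21, 223×0.23 = 51.29, 223×0.14 = 31.22, 223×0.36 = 80.28.
χ² = (96−60.21)²/60.21 + (25−51.29)²/51.29 + (15−31.22)²/31.22 + (87−80.28)²/80.28
   = 21.2743 + 13.4756 + 8.4269 + 0.5625
Sum = 43.739

43.739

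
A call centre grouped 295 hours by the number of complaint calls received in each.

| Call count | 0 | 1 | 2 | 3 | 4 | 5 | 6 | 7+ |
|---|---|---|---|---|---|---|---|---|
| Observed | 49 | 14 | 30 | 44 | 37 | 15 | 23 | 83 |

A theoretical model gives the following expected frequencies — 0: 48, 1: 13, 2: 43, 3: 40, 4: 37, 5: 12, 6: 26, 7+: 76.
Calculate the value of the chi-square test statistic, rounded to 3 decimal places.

χ² = (49−48)²/48 + (14−13)²/13 + (30−43)²/43 + (44−40)²/40 + (37−37)²/37 + (15−12)²/12 + (23−26)²/26 + (83−76)²/76
   = 0.0208 + 0.0769 + 3.9302 + 0.4000 + 0.0000 + 0.7500 + 0.3462 + 0.6447
Sum = 6.169

6.169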